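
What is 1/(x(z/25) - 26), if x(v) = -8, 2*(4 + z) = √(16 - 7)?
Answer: -1/34 ≈ -0.029412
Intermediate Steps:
z = -5/2 (z = -4 + √(16 - 7)/2 = -4 + √9/2 = -4 + (½)*3 = -4 + 3/2 = -5/2 ≈ -2.5000)
1/(x(z/25) - 26) = 1/(-8 - 26) = 1/(-34) = -1/34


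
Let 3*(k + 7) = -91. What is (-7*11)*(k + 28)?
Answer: 2156/3 ≈ 718.67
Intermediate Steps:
k = -112/3 (k = -7 + (⅓)*(-91) = -7 - 91/3 = -112/3 ≈ -37.333)
(-7*11)*(k + 28) = (-7*11)*(-112/3 + 28) = -77*(-28/3) = 2156/3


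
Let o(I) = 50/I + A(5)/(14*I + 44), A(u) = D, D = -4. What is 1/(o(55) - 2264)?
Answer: -407/921080 ≈ -0.00044187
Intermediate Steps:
A(u) = -4
o(I) = -4/(44 + 14*I) + 50/I (o(I) = 50/I - 4/(14*I + 44) = 50/I - 4/(44 + 14*I) = -4/(44 + 14*I) + 50/I)
1/(o(55) - 2264) = 1/(4*(275 + 87*55)/(55*(22 + 7*55)) - 2264) = 1/(4*(1/55)*(275 + 4785)/(22 + 385) - 2264) = 1/(4*(1/55)*5060/407 - 2264) = 1/(4*(1/55)*(1/407)*5060 - 2264) = 1/(368/407 - 2264) = 1/(-921080/407) = -407/921080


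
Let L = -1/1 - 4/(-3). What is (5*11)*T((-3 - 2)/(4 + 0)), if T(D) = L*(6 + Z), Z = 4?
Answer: 550/3 ≈ 183.33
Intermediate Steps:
L = ⅓ (L = -1*1 - 4*(-⅓) = -1 + 4/3 = ⅓ ≈ 0.33333)
T(D) = 10/3 (T(D) = (6 + 4)/3 = (⅓)*10 = 10/3)
(5*11)*T((-3 - 2)/(4 + 0)) = (5*11)*(10/3) = 55*(10/3) = 550/3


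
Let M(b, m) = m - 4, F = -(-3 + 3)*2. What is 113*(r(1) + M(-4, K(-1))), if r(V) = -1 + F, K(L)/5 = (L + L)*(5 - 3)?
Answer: -2825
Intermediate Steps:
K(L) = 20*L (K(L) = 5*((L + L)*(5 - 3)) = 5*((2*L)*2) = 5*(4*L) = 20*L)
F = 0 (F = -1*0*2 = 0*2 = 0)
M(b, m) = -4 + m
r(V) = -1 (r(V) = -1 + 0 = -1)
113*(r(1) + M(-4, K(-1))) = 113*(-1 + (-4 + 20*(-1))) = 113*(-1 + (-4 - 20)) = 113*(-1 - 24) = 113*(-25) = -2825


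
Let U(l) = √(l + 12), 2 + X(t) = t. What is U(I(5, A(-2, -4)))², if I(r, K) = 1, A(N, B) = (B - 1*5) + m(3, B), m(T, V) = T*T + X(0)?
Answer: 13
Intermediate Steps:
X(t) = -2 + t
m(T, V) = -2 + T² (m(T, V) = T*T + (-2 + 0) = T² - 2 = -2 + T²)
A(N, B) = 2 + B (A(N, B) = (B - 1*5) + (-2 + 3²) = (B - 5) + (-2 + 9) = (-5 + B) + 7 = 2 + B)
U(l) = √(12 + l)
U(I(5, A(-2, -4)))² = (√(12 + 1))² = (√13)² = 13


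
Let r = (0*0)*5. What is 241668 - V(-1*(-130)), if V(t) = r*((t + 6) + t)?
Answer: 241668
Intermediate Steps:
r = 0 (r = 0*5 = 0)
V(t) = 0 (V(t) = 0*((t + 6) + t) = 0*((6 + t) + t) = 0*(6 + 2*t) = 0)
241668 - V(-1*(-130)) = 241668 - 1*0 = 241668 + 0 = 241668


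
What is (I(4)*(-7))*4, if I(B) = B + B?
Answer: -224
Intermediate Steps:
I(B) = 2*B
(I(4)*(-7))*4 = ((2*4)*(-7))*4 = (8*(-7))*4 = -56*4 = -224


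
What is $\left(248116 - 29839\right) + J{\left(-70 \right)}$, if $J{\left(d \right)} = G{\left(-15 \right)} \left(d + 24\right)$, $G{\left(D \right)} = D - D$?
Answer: $218277$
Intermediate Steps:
$G{\left(D \right)} = 0$
$J{\left(d \right)} = 0$ ($J{\left(d \right)} = 0 \left(d + 24\right) = 0 \left(24 + d\right) = 0$)
$\left(248116 - 29839\right) + J{\left(-70 \right)} = \left(248116 - 29839\right) + 0 = 218277 + 0 = 218277$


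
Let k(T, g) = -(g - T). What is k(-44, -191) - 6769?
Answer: -6622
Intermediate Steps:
k(T, g) = T - g
k(-44, -191) - 6769 = (-44 - 1*(-191)) - 6769 = (-44 + 191) - 6769 = 147 - 6769 = -6622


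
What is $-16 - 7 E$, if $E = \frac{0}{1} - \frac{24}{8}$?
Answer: $5$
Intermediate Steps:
$E = -3$ ($E = 0 \cdot 1 - 3 = 0 - 3 = -3$)
$-16 - 7 E = -16 - -21 = -16 + 21 = 5$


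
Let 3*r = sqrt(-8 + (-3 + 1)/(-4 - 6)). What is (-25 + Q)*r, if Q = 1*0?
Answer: -5*I*sqrt(195)/3 ≈ -23.274*I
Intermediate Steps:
Q = 0
r = I*sqrt(195)/15 (r = sqrt(-8 + (-3 + 1)/(-4 - 6))/3 = sqrt(-8 - 2/(-10))/3 = sqrt(-8 - 2*(-1/10))/3 = sqrt(-8 + 1/5)/3 = sqrt(-39/5)/3 = (I*sqrt(195)/5)/3 = I*sqrt(195)/15 ≈ 0.93095*I)
(-25 + Q)*r = (-25 + 0)*(I*sqrt(195)/15) = -5*I*sqrt(195)/3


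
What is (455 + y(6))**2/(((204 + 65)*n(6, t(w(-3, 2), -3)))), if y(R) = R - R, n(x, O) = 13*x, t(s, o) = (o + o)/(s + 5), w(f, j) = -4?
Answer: 15925/1614 ≈ 9.8668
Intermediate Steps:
t(s, o) = 2*o/(5 + s) (t(s, o) = (2*o)/(5 + s) = 2*o/(5 + s))
y(R) = 0
(455 + y(6))**2/(((204 + 65)*n(6, t(w(-3, 2), -3)))) = (455 + 0)**2/(((204 + 65)*(13*6))) = 455**2/((269*78)) = 207025/20982 = 207025*(1/20982) = 15925/1614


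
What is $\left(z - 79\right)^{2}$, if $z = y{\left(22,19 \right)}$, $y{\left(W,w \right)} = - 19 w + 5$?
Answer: $189225$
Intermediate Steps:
$y{\left(W,w \right)} = 5 - 19 w$
$z = -356$ ($z = 5 - 361 = -356$)
$\left(z - 79\right)^{2} = \left(-356 - 79\right)^{2} = \left(-435\right)^{2} = 189225$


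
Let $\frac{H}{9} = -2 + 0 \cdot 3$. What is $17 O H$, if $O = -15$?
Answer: $4590$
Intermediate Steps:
$H = -18$ ($H = 9 \left(-2 + 0 \cdot 3\right) = 9 \left(-2 + 0\right) = 9 \left(-2\right) = -18$)
$17 O H = 17 \left(-15\right) \left(-18\right) = \left(-255\right) \left(-18\right) = 4590$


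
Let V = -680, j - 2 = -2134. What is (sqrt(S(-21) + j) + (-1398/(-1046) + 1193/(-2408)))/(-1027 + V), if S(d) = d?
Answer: -1059253/2149768488 - I*sqrt(2153)/1707 ≈ -0.00049273 - 0.027182*I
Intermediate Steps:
j = -2132 (j = 2 - 2134 = -2132)
(sqrt(S(-21) + j) + (-1398/(-1046) + 1193/(-2408)))/(-1027 + V) = (sqrt(-21 - 2132) + (-1398/(-1046) + 1193/(-2408)))/(-1027 - 680) = (sqrt(-2153) + (-1398*(-1/1046) + 1193*(-1/2408)))/(-1707) = (I*sqrt(2153) + (699/523 - 1193/2408))*(-1/1707) = (I*sqrt(2153) + 1059253/1259384)*(-1/1707) = (1059253/1259384 + I*sqrt(2153))*(-1/1707) = -1059253/2149768488 - I*sqrt(2153)/1707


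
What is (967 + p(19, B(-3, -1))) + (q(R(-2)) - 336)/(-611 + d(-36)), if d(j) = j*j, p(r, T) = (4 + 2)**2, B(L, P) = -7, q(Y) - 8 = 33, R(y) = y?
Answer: 137352/137 ≈ 1002.6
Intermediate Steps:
q(Y) = 41 (q(Y) = 8 + 33 = 41)
p(r, T) = 36 (p(r, T) = 6**2 = 36)
d(j) = j**2
(967 + p(19, B(-3, -1))) + (q(R(-2)) - 336)/(-611 + d(-36)) = (967 + 36) + (41 - 336)/(-611 + (-36)**2) = 1003 - 295/(-611 + 1296) = 1003 - 295/685 = 1003 - 295*1/685 = 1003 - 59/137 = 137352/137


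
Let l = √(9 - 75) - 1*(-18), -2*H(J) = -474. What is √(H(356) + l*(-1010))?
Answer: √(-17943 - 1010*I*√66) ≈ 29.893 - 137.25*I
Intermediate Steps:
H(J) = 237 (H(J) = -½*(-474) = 237)
l = 18 + I*√66 (l = √(-66) + 18 = I*√66 + 18 = 18 + I*√66 ≈ 18.0 + 8.124*I)
√(H(356) + l*(-1010)) = √(237 + (18 + I*√66)*(-1010)) = √(237 + (-18180 - 1010*I*√66)) = √(-17943 - 1010*I*√66)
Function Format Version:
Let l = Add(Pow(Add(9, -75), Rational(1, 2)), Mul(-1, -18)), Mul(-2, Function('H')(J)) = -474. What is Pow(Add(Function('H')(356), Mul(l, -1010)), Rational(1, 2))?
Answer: Pow(Add(-17943, Mul(-1010, I, Pow(66, Rational(1, 2)))), Rational(1, 2)) ≈ Add(29.893, Mul(-137.25, I))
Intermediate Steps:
Function('H')(J) = 237 (Function('H')(J) = Mul(Rational(-1, 2), -474) = 237)
l = Add(18, Mul(I, Pow(66, Rational(1, 2)))) (l = Add(Pow(-66, Rational(1, 2)), 18) = Add(Mul(I, Pow(66, Rational(1, 2))), 18) = Add(18, Mul(I, Pow(66, Rational(1, 2)))) ≈ Add(18.000, Mul(8.1240, I)))
Pow(Add(Function('H')(356), Mul(l, -1010)), Rational(1, 2)) = Pow(Add(237, Mul(Add(18, Mul(I, Pow(66, Rational(1, 2)))), -1010)), Rational(1, 2)) = Pow(Add(237, Add(-18180, Mul(-1010, I, Pow(66, Rational(1, 2))))), Rational(1, 2)) = Pow(Add(-17943, Mul(-1010, I, Pow(66, Rational(1, 2)))), Rational(1, 2))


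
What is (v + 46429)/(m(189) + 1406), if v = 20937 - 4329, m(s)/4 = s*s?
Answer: 63037/144290 ≈ 0.43688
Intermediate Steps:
m(s) = 4*s**2 (m(s) = 4*(s*s) = 4*s**2)
v = 16608
(v + 46429)/(m(189) + 1406) = (16608 + 46429)/(4*189**2 + 1406) = 63037/(4*35721 + 1406) = 63037/(142884 + 1406) = 63037/144290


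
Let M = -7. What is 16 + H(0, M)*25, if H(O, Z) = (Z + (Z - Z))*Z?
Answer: 1241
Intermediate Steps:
H(O, Z) = Z² (H(O, Z) = (Z + 0)*Z = Z*Z = Z²)
16 + H(0, M)*25 = 16 + (-7)²*25 = 16 + 49*25 = 16 + 1225 = 1241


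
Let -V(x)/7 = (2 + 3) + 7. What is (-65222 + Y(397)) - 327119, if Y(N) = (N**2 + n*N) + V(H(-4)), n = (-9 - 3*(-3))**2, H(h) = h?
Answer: -234816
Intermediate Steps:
V(x) = -84 (V(x) = -7*((2 + 3) + 7) = -7*(5 + 7) = -7*12 = -84)
n = 0 (n = (-9 + 9)**2 = 0**2 = 0)
Y(N) = -84 + N**2 (Y(N) = (N**2 + 0*N) - 84 = (N**2 + 0) - 84 = N**2 - 84 = -84 + N**2)
(-65222 + Y(397)) - 327119 = (-65222 + (-84 + 397**2)) - 327119 = (-65222 + (-84 + 157609)) - 327119 = (-65222 + 157525) - 327119 = 92303 - 327119 = -234816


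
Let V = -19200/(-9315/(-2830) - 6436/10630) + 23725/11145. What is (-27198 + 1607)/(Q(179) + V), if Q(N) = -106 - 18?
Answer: 460928167468923/130940249696507 ≈ 3.5201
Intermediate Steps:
V = -128706843703535/18011338653 (V = -19200/(-9315*(-1/2830) - 6436*1/10630) + 23725*(1/11145) = -19200/(1863/566 - 3218/5315) + 4745/2229 = -19200/8080457/3008290 + 4745/2229 = -19200*3008290/8080457 + 4745/2229 = -57759168000/8080457 + 4745/2229 = -128706843703535/18011338653 ≈ -7145.9)
Q(N) = -124
(-27198 + 1607)/(Q(179) + V) = (-27198 + 1607)/(-124 - 128706843703535/18011338653) = -25591/(-130940249696507/18011338653) = -25591*(-18011338653/130940249696507) = 460928167468923/130940249696507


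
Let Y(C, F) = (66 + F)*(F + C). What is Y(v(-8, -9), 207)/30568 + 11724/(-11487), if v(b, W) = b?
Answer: 88558339/117044872 ≈ 0.75662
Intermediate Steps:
Y(C, F) = (66 + F)*(C + F)
Y(v(-8, -9), 207)/30568 + 11724/(-11487) = (207² + 66*(-8) + 66*207 - 8*207)/30568 + 11724/(-11487) = (42849 - 528 + 13662 - 1656)*(1/30568) + 11724*(-1/11487) = 54327*(1/30568) - 3908/3829 = 54327/30568 - 3908/3829 = 88558339/117044872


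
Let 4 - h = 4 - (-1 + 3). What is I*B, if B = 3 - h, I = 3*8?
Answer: 24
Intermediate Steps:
h = 2 (h = 4 - (4 - (-1 + 3)) = 4 - (4 - 1*2) = 4 - (4 - 2) = 4 - 1*2 = 4 - 2 = 2)
I = 24
B = 1 (B = 3 - 1*2 = 3 - 2 = 1)
I*B = 24*1 = 24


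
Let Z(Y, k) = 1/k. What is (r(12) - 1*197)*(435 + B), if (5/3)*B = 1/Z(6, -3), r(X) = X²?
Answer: -114798/5 ≈ -22960.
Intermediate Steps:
B = -9/5 (B = 3/(5*(1/(-3))) = 3/(5*(-⅓)) = (⅗)*(-3) = -9/5 ≈ -1.8000)
(r(12) - 1*197)*(435 + B) = (12² - 1*197)*(435 - 9/5) = (144 - 197)*(2166/5) = -53*2166/5 = -114798/5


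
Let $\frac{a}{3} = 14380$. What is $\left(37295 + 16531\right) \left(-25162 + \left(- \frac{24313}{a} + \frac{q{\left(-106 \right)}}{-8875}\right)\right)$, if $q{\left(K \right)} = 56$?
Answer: $- \frac{17285197616360453}{12762250} \approx -1.3544 \cdot 10^{9}$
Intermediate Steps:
$a = 43140$ ($a = 3 \cdot 14380 = 43140$)
$\left(37295 + 16531\right) \left(-25162 + \left(- \frac{24313}{a} + \frac{q{\left(-106 \right)}}{-8875}\right)\right) = \left(37295 + 16531\right) \left(-25162 + \left(- \frac{24313}{43140} + \frac{56}{-8875}\right)\right) = 53826 \left(-25162 + \left(\left(-24313\right) \frac{1}{43140} + 56 \left(- \frac{1}{8875}\right)\right)\right) = 53826 \left(-25162 - \frac{43638743}{76573500}\right) = 53826 \left(- \frac{1926786045743}{76573500}\right) = - \frac{17285197616360453}{12762250}$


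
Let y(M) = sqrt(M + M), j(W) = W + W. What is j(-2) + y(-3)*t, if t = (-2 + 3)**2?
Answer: -4 + I*sqrt(6) ≈ -4.0 + 2.4495*I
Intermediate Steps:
j(W) = 2*W
y(M) = sqrt(2)*sqrt(M) (y(M) = sqrt(2*M) = sqrt(2)*sqrt(M))
t = 1 (t = 1**2 = 1)
j(-2) + y(-3)*t = 2*(-2) + (sqrt(2)*sqrt(-3))*1 = -4 + (sqrt(2)*(I*sqrt(3)))*1 = -4 + (I*sqrt(6))*1 = -4 + I*sqrt(6)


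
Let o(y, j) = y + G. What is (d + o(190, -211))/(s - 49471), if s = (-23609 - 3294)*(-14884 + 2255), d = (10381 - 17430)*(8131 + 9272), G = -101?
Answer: -61336829/169854258 ≈ -0.36111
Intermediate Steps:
o(y, j) = -101 + y (o(y, j) = y - 101 = -101 + y)
d = -122673747 (d = -7049*17403 = -122673747)
s = 339757987 (s = -26903*(-12629) = 339757987)
(d + o(190, -211))/(s - 49471) = (-122673747 + (-101 + 190))/(339757987 - 49471) = (-122673747 + 89)/339708516 = -122673658*1/339708516 = -61336829/169854258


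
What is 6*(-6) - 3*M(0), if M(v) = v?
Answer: -36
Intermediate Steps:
6*(-6) - 3*M(0) = 6*(-6) - 3*0 = -36 + 0 = -36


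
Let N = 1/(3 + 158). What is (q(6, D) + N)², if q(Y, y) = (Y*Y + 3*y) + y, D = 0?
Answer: 33605209/25921 ≈ 1296.4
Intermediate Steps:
q(Y, y) = Y² + 4*y (q(Y, y) = (Y² + 3*y) + y = Y² + 4*y)
N = 1/161 ≈ 0.0062112
(q(6, D) + N)² = ((6² + 4*0) + 1/161)² = ((36 + 0) + 1/161)² = (36 + 1/161)² = (5797/161)² = 33605209/25921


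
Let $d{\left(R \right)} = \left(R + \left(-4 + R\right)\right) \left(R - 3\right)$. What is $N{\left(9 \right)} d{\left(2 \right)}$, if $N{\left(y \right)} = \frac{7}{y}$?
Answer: $0$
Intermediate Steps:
$d{\left(R \right)} = \left(-4 + 2 R\right) \left(-3 + R\right)$
$N{\left(9 \right)} d{\left(2 \right)} = \frac{7}{9} \left(12 - 20 + 2 \cdot 2^{2}\right) = 7 \cdot \frac{1}{9} \left(12 - 20 + 2 \cdot 4\right) = \frac{7 \left(12 - 20 + 8\right)}{9} = \frac{7}{9} \cdot 0 = 0$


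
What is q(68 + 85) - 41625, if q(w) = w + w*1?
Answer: -41319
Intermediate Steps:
q(w) = 2*w (q(w) = w + w = 2*w)
q(68 + 85) - 41625 = 2*(68 + 85) - 41625 = 2*153 - 41625 = 306 - 41625 = -41319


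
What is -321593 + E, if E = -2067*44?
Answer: -412541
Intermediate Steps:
E = -90948
-321593 + E = -321593 - 90948 = -412541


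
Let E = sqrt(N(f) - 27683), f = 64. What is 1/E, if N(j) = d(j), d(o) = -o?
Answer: -I*sqrt(3083)/9249 ≈ -0.0060033*I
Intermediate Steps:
N(j) = -j
E = 3*I*sqrt(3083) (E = sqrt(-1*64 - 27683) = sqrt(-64 - 27683) = sqrt(-27747) = 3*I*sqrt(3083) ≈ 166.57*I)
1/E = 1/(3*I*sqrt(3083)) = -I*sqrt(3083)/9249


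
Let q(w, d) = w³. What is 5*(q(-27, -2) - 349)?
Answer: -100160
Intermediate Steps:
5*(q(-27, -2) - 349) = 5*((-27)³ - 349) = 5*(-19683 - 349) = 5*(-20032) = -100160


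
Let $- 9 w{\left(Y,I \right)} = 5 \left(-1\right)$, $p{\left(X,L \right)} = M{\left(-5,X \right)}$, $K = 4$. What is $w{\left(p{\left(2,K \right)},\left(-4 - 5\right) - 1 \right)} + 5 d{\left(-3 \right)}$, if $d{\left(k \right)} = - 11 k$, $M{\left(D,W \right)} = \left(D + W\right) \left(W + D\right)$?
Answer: $\frac{1490}{9} \approx 165.56$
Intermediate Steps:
$M{\left(D,W \right)} = \left(D + W\right)^{2}$ ($M{\left(D,W \right)} = \left(D + W\right) \left(D + W\right) = \left(D + W\right)^{2}$)
$p{\left(X,L \right)} = \left(-5 + X\right)^{2}$
$w{\left(Y,I \right)} = \frac{5}{9}$ ($w{\left(Y,I \right)} = - \frac{5 \left(-1\right)}{9} = \left(- \frac{1}{9}\right) \left(-5\right) = \frac{5}{9}$)
$w{\left(p{\left(2,K \right)},\left(-4 - 5\right) - 1 \right)} + 5 d{\left(-3 \right)} = \frac{5}{9} + 5 \left(\left(-11\right) \left(-3\right)\right) = \frac{5}{9} + 5 \cdot 33 = \frac{5}{9} + 165 = \frac{1490}{9}$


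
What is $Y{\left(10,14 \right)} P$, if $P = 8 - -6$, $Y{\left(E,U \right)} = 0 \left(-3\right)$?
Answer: $0$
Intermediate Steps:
$Y{\left(E,U \right)} = 0$
$P = 14$ ($P = 8 + 6 = 14$)
$Y{\left(10,14 \right)} P = 0 \cdot 14 = 0$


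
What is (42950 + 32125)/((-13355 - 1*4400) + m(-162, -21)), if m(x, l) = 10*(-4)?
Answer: -15015/3559 ≈ -4.2189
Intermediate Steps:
m(x, l) = -40
(42950 + 32125)/((-13355 - 1*4400) + m(-162, -21)) = (42950 + 32125)/((-13355 - 1*4400) - 40) = 75075/((-13355 - 4400) - 40) = 75075/(-17755 - 40) = 75075/(-17795) = 75075*(-1/17795) = -15015/3559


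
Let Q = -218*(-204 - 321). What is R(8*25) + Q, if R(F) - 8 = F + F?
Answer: 114858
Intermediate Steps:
R(F) = 8 + 2*F (R(F) = 8 + (F + F) = 8 + 2*F)
Q = 114450 (Q = -218*(-525) = 114450)
R(8*25) + Q = (8 + 2*(8*25)) + 114450 = (8 + 2*200) + 114450 = (8 + 400) + 114450 = 408 + 114450 = 114858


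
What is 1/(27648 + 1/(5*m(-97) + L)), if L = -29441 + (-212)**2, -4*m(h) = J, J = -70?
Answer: 31181/862092290 ≈ 3.6169e-5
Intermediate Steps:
m(h) = 35/2 (m(h) = -1/4*(-70) = 35/2)
L = 15503 (L = -29441 + 44944 = 15503)
1/(27648 + 1/(5*m(-97) + L)) = 1/(27648 + 1/(5*(35/2) + 15503)) = 1/(27648 + 1/(175/2 + 15503)) = 1/(27648 + 1/(31181/2)) = 1/(27648 + 2/31181) = 1/(862092290/31181) = 31181/862092290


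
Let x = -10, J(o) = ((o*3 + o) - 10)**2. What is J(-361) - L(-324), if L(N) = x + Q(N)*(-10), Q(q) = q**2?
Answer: 3163886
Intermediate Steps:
J(o) = (-10 + 4*o)**2 (J(o) = ((3*o + o) - 10)**2 = (4*o - 10)**2 = (-10 + 4*o)**2)
L(N) = -10 - 10*N**2 (L(N) = -10 + N**2*(-10) = -10 - 10*N**2)
J(-361) - L(-324) = 4*(-5 + 2*(-361))**2 - (-10 - 10*(-324)**2) = 4*(-5 - 722)**2 - (-10 - 10*104976) = 4*(-727)**2 - (-10 - 1049760) = 4*528529 - 1*(-1049770) = 2114116 + 1049770 = 3163886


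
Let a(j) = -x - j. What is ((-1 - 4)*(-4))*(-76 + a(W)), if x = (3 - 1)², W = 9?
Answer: -1780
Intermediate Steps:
x = 4 (x = 2² = 4)
a(j) = -4 - j (a(j) = -1*4 - j = -4 - j)
((-1 - 4)*(-4))*(-76 + a(W)) = ((-1 - 4)*(-4))*(-76 + (-4 - 1*9)) = (-5*(-4))*(-76 + (-4 - 9)) = 20*(-76 - 13) = 20*(-89) = -1780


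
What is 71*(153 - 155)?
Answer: -142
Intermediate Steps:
71*(153 - 155) = 71*(-2) = -142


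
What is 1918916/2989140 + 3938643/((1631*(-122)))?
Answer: -406833056911/21242323410 ≈ -19.152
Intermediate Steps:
1918916/2989140 + 3938643/((1631*(-122))) = 1918916*(1/2989140) + 3938643/(-198982) = 479729/747285 + 3938643*(-1/198982) = 479729/747285 - 3938643/198982 = -406833056911/21242323410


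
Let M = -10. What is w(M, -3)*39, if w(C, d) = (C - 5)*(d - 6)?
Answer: 5265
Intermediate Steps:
w(C, d) = (-6 + d)*(-5 + C) (w(C, d) = (-5 + C)*(-6 + d) = (-6 + d)*(-5 + C))
w(M, -3)*39 = (30 - 6*(-10) - 5*(-3) - 10*(-3))*39 = (30 + 60 + 15 + 30)*39 = 135*39 = 5265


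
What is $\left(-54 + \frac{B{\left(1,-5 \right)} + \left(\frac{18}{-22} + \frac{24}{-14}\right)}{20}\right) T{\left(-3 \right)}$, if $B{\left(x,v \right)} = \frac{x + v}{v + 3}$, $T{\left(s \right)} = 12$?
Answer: $- \frac{249603}{385} \approx -648.32$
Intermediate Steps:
$B{\left(x,v \right)} = \frac{v + x}{3 + v}$
$\left(-54 + \frac{B{\left(1,-5 \right)} + \left(\frac{18}{-22} + \frac{24}{-14}\right)}{20}\right) T{\left(-3 \right)} = \left(-54 + \frac{\frac{-5 + 1}{3 - 5} + \left(\frac{18}{-22} + \frac{24}{-14}\right)}{20}\right) 12 = \left(-54 + \left(\frac{1}{-2} \left(-4\right) + \left(18 \left(- \frac{1}{22}\right) + 24 \left(- \frac{1}{14}\right)\right)\right) \frac{1}{20}\right) 12 = \left(-54 + \left(\left(- \frac{1}{2}\right) \left(-4\right) - \frac{195}{77}\right) \frac{1}{20}\right) 12 = \left(-54 + \left(2 - \frac{195}{77}\right) \frac{1}{20}\right) 12 = \left(-54 - \frac{41}{1540}\right) 12 = \left(- \frac{83201}{1540}\right) 12 = - \frac{249603}{385}$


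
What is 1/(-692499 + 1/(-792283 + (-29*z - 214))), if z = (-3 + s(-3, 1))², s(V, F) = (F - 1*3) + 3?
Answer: -792613/548883709888 ≈ -1.4440e-6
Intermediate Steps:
s(V, F) = F (s(V, F) = (F - 3) + 3 = (-3 + F) + 3 = F)
z = 4 (z = (-3 + 1)² = (-2)² = 4)
1/(-692499 + 1/(-792283 + (-29*z - 214))) = 1/(-692499 + 1/(-792283 + (-29*4 - 214))) = 1/(-692499 + 1/(-792283 + (-116 - 214))) = 1/(-692499 + 1/(-792283 - 330)) = 1/(-692499 + 1/(-792613)) = 1/(-692499 - 1/792613) = 1/(-548883709888/792613) = -792613/548883709888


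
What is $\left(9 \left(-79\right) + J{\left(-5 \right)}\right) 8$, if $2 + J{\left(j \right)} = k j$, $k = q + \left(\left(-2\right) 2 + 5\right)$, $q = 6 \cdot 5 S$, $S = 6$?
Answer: $-12944$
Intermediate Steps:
$q = 180$ ($q = 6 \cdot 5 \cdot 6 = 30 \cdot 6 = 180$)
$k = 181$ ($k = 180 + \left(\left(-2\right) 2 + 5\right) = 180 + \left(-4 + 5\right) = 180 + 1 = 181$)
$J{\left(j \right)} = -2 + 181 j$
$\left(9 \left(-79\right) + J{\left(-5 \right)}\right) 8 = \left(9 \left(-79\right) + \left(-2 + 181 \left(-5\right)\right)\right) 8 = \left(-711 - 907\right) 8 = \left(-1618\right) 8 = -12944$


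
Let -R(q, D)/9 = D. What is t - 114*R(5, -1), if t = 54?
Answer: -972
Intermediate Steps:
R(q, D) = -9*D
t - 114*R(5, -1) = 54 - 114*(-9*(-1)) = 54 - 1026 = -972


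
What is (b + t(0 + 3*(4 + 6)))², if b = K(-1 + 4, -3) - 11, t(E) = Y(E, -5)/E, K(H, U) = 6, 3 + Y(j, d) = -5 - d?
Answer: 2601/100 ≈ 26.010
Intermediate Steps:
Y(j, d) = -8 - d (Y(j, d) = -3 + (-5 - d) = -8 - d)
t(E) = -3/E (t(E) = (-8 - 1*(-5))/E = (-8 + 5)/E = -3/E)
b = -5 (b = 6 - 11 = -5)
(b + t(0 + 3*(4 + 6)))² = (-5 - 3/(0 + 3*(4 + 6)))² = (-5 - 3/(0 + 3*10))² = (-5 - 3/(0 + 30))² = (-5 - 3/30)² = (-5 - 3*1/30)² = (-5 - ⅒)² = (-51/10)² = 2601/100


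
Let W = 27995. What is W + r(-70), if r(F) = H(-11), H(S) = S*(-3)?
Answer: 28028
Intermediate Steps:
H(S) = -3*S
r(F) = 33 (r(F) = -3*(-11) = 33)
W + r(-70) = 27995 + 33 = 28028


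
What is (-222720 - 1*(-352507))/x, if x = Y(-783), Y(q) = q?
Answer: -129787/783 ≈ -165.76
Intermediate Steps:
x = -783
(-222720 - 1*(-352507))/x = (-222720 - 1*(-352507))/(-783) = (-222720 + 352507)*(-1/783) = 129787*(-1/783) = -129787/783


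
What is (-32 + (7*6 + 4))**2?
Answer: 196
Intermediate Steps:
(-32 + (7*6 + 4))**2 = (-32 + (42 + 4))**2 = (-32 + 46)**2 = 14**2 = 196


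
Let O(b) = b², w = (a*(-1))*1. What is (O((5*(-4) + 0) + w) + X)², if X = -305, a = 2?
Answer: 32041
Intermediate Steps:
w = -2 (w = (2*(-1))*1 = -2*1 = -2)
(O((5*(-4) + 0) + w) + X)² = (((5*(-4) + 0) - 2)² - 305)² = (((-20 + 0) - 2)² - 305)² = ((-20 - 2)² - 305)² = ((-22)² - 305)² = (484 - 305)² = 179² = 32041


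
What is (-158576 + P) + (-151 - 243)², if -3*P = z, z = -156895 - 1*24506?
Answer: 57127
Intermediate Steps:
z = -181401 (z = -156895 - 24506 = -181401)
P = 60467 (P = -⅓*(-181401) = 60467)
(-158576 + P) + (-151 - 243)² = (-158576 + 60467) + (-151 - 243)² = -98109 + (-394)² = -98109 + 155236 = 57127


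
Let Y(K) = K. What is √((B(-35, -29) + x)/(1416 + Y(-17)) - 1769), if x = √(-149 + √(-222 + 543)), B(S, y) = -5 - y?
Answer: √(-3462254993 + 1399*√(-149 + √321))/1399 ≈ 9.7289e-5 + 42.059*I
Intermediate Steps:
x = √(-149 + √321) ≈ 11.449*I
√((B(-35, -29) + x)/(1416 + Y(-17)) - 1769) = √(((-5 - 1*(-29)) + √(-149 + √321))/(1416 - 17) - 1769) = √(((-5 + 29) + √(-149 + √321))/1399 - 1769) = √((24 + √(-149 + √321))*(1/1399) - 1769) = √((24/1399 + √(-149 + √321)/1399) - 1769) = √(-2474807/1399 + √(-149 + √321)/1399)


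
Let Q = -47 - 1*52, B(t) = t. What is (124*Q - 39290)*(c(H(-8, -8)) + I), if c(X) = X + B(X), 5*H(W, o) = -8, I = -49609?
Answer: 12791513526/5 ≈ 2.5583e+9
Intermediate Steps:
H(W, o) = -8/5 (H(W, o) = (1/5)*(-8) = -8/5)
Q = -99 (Q = -47 - 52 = -99)
c(X) = 2*X (c(X) = X + X = 2*X)
(124*Q - 39290)*(c(H(-8, -8)) + I) = (124*(-99) - 39290)*(2*(-8/5) - 49609) = (-12276 - 39290)*(-16/5 - 49609) = -51566*(-248061/5) = 12791513526/5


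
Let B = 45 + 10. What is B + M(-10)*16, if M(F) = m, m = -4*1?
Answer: -9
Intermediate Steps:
B = 55
m = -4
M(F) = -4
B + M(-10)*16 = 55 - 4*16 = 55 - 64 = -9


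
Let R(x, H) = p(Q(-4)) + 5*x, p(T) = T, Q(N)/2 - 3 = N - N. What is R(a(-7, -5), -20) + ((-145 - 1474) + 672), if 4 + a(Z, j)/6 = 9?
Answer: -791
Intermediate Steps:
a(Z, j) = 30 (a(Z, j) = -24 + 6*9 = -24 + 54 = 30)
Q(N) = 6 (Q(N) = 6 + 2*(N - N) = 6 + 2*0 = 6 + 0 = 6)
R(x, H) = 6 + 5*x
R(a(-7, -5), -20) + ((-145 - 1474) + 672) = (6 + 5*30) + ((-145 - 1474) + 672) = (6 + 150) + (-1619 + 672) = 156 - 947 = -791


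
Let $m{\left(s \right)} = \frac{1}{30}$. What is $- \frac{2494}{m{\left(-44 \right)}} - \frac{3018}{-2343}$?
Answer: $- \frac{58433414}{781} \approx -74819.0$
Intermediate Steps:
$m{\left(s \right)} = \frac{1}{30}$
$- \frac{2494}{m{\left(-44 \right)}} - \frac{3018}{-2343} = - 2494 \frac{1}{\frac{1}{30}} - \frac{3018}{-2343} = \left(-2494\right) 30 - - \frac{1006}{781} = -74820 + \frac{1006}{781} = - \frac{58433414}{781}$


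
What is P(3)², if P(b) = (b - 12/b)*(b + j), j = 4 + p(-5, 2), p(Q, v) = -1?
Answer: 36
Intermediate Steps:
j = 3 (j = 4 - 1 = 3)
P(b) = (3 + b)*(b - 12/b) (P(b) = (b - 12/b)*(b + 3) = (b - 12/b)*(3 + b) = (3 + b)*(b - 12/b))
P(3)² = (-12 + 3² - 36/3 + 3*3)² = (-12 + 9 - 36*⅓ + 9)² = (-12 + 9 - 12 + 9)² = (-6)² = 36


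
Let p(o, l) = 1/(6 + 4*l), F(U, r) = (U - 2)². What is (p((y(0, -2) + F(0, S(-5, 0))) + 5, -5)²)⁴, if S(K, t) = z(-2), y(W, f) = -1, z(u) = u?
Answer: 1/1475789056 ≈ 6.7760e-10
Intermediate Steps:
S(K, t) = -2
F(U, r) = (-2 + U)²
(p((y(0, -2) + F(0, S(-5, 0))) + 5, -5)²)⁴ = ((1/(2*(3 + 2*(-5))))²)⁴ = ((1/(2*(3 - 10)))²)⁴ = (((½)/(-7))²)⁴ = (((½)*(-⅐))²)⁴ = ((-1/14)²)⁴ = (1/196)⁴ = 1/1475789056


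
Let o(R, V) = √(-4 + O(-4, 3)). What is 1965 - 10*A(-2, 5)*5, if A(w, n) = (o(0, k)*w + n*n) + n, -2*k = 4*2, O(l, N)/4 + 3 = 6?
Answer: 465 + 200*√2 ≈ 747.84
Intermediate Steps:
O(l, N) = 12 (O(l, N) = -12 + 4*6 = -12 + 24 = 12)
k = -4 (k = -2*2 = -½*8 = -4)
o(R, V) = 2*√2 (o(R, V) = √(-4 + 12) = √8 = 2*√2)
A(w, n) = n + n² + 2*w*√2 (A(w, n) = ((2*√2)*w + n*n) + n = (2*w*√2 + n²) + n = (n² + 2*w*√2) + n = n + n² + 2*w*√2)
1965 - 10*A(-2, 5)*5 = 1965 - 10*(5 + 5² + 2*(-2)*√2)*5 = 1965 - 10*(5 + 25 - 4*√2)*5 = 1965 - 10*(30 - 4*√2)*5 = 1965 + (-300 + 40*√2)*5 = 1965 + (-1500 + 200*√2) = 465 + 200*√2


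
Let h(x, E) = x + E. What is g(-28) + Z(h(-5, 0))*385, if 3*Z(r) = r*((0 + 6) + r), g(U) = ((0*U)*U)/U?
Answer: -1925/3 ≈ -641.67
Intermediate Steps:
h(x, E) = E + x
g(U) = 0 (g(U) = (0*U)/U = 0/U = 0)
Z(r) = r*(6 + r)/3 (Z(r) = (r*((0 + 6) + r))/3 = (r*(6 + r))/3 = r*(6 + r)/3)
g(-28) + Z(h(-5, 0))*385 = 0 + ((0 - 5)*(6 + (0 - 5))/3)*385 = 0 + ((1/3)*(-5)*(6 - 5))*385 = 0 + ((1/3)*(-5)*1)*385 = 0 - 5/3*385 = 0 - 1925/3 = -1925/3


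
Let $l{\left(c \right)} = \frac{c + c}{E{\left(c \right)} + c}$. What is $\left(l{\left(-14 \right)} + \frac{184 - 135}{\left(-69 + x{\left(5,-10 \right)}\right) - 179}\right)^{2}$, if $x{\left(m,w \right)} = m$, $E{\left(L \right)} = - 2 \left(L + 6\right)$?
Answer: $\frac{11909401}{59049} \approx 201.69$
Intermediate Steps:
$E{\left(L \right)} = -12 - 2 L$ ($E{\left(L \right)} = - 2 \left(6 + L\right) = -12 - 2 L$)
$l{\left(c \right)} = \frac{2 c}{-12 - c}$ ($l{\left(c \right)} = \frac{c + c}{\left(-12 - 2 c\right) + c} = \frac{2 c}{-12 - c}$)
$\left(l{\left(-14 \right)} + \frac{184 - 135}{\left(-69 + x{\left(5,-10 \right)}\right) - 179}\right)^{2} = \left(2 \left(-14\right) \frac{1}{-12 - -14} + \frac{184 - 135}{\left(-69 + 5\right) - 179}\right)^{2} = \left(2 \left(-14\right) \frac{1}{-12 + 14} + \frac{49}{-64 - 179}\right)^{2} = \left(2 \left(-14\right) \frac{1}{2} + \frac{49}{-243}\right)^{2} = \left(2 \left(-14\right) \frac{1}{2} + 49 \left(- \frac{1}{243}\right)\right)^{2} = \left(-14 - \frac{49}{243}\right)^{2} = \left(- \frac{3451}{243}\right)^{2} = \frac{11909401}{59049}$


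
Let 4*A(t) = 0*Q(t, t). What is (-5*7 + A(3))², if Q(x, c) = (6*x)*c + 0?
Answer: 1225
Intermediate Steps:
Q(x, c) = 6*c*x (Q(x, c) = 6*c*x + 0 = 6*c*x)
A(t) = 0 (A(t) = (0*(6*t*t))/4 = (0*(6*t²))/4 = (¼)*0 = 0)
(-5*7 + A(3))² = (-5*7 + 0)² = (-35 + 0)² = (-35)² = 1225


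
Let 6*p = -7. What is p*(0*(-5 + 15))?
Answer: 0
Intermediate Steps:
p = -7/6 (p = (⅙)*(-7) = -7/6 ≈ -1.1667)
p*(0*(-5 + 15)) = -0*(-5 + 15) = -0*10 = -7/6*0 = 0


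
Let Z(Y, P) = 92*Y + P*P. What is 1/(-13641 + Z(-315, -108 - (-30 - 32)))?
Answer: -1/40505 ≈ -2.4688e-5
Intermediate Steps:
Z(Y, P) = P**2 + 92*Y (Z(Y, P) = 92*Y + P**2 = P**2 + 92*Y)
1/(-13641 + Z(-315, -108 - (-30 - 32))) = 1/(-13641 + ((-108 - (-30 - 32))**2 + 92*(-315))) = 1/(-13641 + ((-108 - 1*(-62))**2 - 28980)) = 1/(-13641 + ((-108 + 62)**2 - 28980)) = 1/(-13641 + ((-46)**2 - 28980)) = 1/(-13641 + (2116 - 28980)) = 1/(-13641 - 26864) = 1/(-40505) = -1/40505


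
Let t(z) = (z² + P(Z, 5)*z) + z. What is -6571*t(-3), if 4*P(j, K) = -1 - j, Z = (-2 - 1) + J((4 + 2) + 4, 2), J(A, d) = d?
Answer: -39426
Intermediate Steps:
Z = -1 (Z = (-2 - 1) + 2 = -3 + 2 = -1)
P(j, K) = -¼ - j/4 (P(j, K) = (-1 - j)/4 = -¼ - j/4)
t(z) = z + z² (t(z) = (z² + (-¼ - ¼*(-1))*z) + z = (z² + (-¼ + ¼)*z) + z = (z² + 0*z) + z = (z² + 0) + z = z² + z = z + z²)
-6571*t(-3) = -(-19713)*(1 - 3) = -(-19713)*(-2) = -6571*6 = -39426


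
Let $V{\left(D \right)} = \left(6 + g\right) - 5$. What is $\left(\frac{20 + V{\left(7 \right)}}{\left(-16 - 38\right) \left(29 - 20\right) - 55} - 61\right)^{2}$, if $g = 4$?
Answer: $\frac{1090716676}{292681} \approx 3726.6$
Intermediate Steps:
$V{\left(D \right)} = 5$ ($V{\left(D \right)} = \left(6 + 4\right) - 5 = 10 - 5 = 5$)
$\left(\frac{20 + V{\left(7 \right)}}{\left(-16 - 38\right) \left(29 - 20\right) - 55} - 61\right)^{2} = \left(\frac{20 + 5}{\left(-16 - 38\right) \left(29 - 20\right) - 55} - 61\right)^{2} = \left(\frac{25}{\left(-54\right) 9 - 55} - 61\right)^{2} = \left(\frac{25}{-486 - 55} - 61\right)^{2} = \left(\frac{25}{-541} - 61\right)^{2} = \left(25 \left(- \frac{1}{541}\right) - 61\right)^{2} = \left(- \frac{25}{541} - 61\right)^{2} = \left(- \frac{33026}{541}\right)^{2} = \frac{1090716676}{292681}$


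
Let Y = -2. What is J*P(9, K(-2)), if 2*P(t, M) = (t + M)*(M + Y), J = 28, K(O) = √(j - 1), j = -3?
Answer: -308 + 196*I ≈ -308.0 + 196.0*I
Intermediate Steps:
K(O) = 2*I (K(O) = √(-3 - 1) = √(-4) = 2*I)
P(t, M) = (-2 + M)*(M + t)/2 (P(t, M) = ((t + M)*(M - 2))/2 = ((M + t)*(-2 + M))/2 = ((-2 + M)*(M + t))/2 = (-2 + M)*(M + t)/2)
J*P(9, K(-2)) = 28*((2*I)²/2 - 2*I - 1*9 + (½)*(2*I)*9) = 28*((½)*(-4) - 2*I - 9 + 9*I) = 28*(-2 - 2*I - 9 + 9*I) = 28*(-11 + 7*I) = -308 + 196*I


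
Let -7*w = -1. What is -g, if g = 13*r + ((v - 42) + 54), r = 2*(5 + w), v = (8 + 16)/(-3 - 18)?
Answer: -1012/7 ≈ -144.57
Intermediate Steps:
w = 1/7 (w = -1/7*(-1) = 1/7 ≈ 0.14286)
v = -8/7 (v = 24/(-21) = 24*(-1/21) = -8/7 ≈ -1.1429)
r = 72/7 (r = 2*(5 + 1/7) = 2*(36/7) = 72/7 ≈ 10.286)
g = 1012/7 (g = 13*(72/7) + ((-8/7 - 42) + 54) = 936/7 + (-302/7 + 54) = 936/7 + 76/7 = 1012/7 ≈ 144.57)
-g = -1*1012/7 = -1012/7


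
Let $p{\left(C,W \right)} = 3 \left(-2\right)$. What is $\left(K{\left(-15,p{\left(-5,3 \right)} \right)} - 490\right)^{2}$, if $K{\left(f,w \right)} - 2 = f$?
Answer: $253009$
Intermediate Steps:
$p{\left(C,W \right)} = -6$
$K{\left(f,w \right)} = 2 + f$
$\left(K{\left(-15,p{\left(-5,3 \right)} \right)} - 490\right)^{2} = \left(\left(2 - 15\right) - 490\right)^{2} = \left(-13 - 490\right)^{2} = \left(-503\right)^{2} = 253009$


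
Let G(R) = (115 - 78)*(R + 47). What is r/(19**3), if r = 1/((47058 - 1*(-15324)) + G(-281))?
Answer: 1/368492916 ≈ 2.7138e-9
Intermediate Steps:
G(R) = 1739 + 37*R (G(R) = 37*(47 + R) = 1739 + 37*R)
r = 1/53724 (r = 1/((47058 - 1*(-15324)) + (1739 + 37*(-281))) = 1/((47058 + 15324) + (1739 - 10397)) = 1/(62382 - 8658) = 1/53724 ≈ 1.8614e-5)
r/(19**3) = 1/(53724*(19**3)) = (1/53724)/6859 = (1/53724)*(1/6859) = 1/368492916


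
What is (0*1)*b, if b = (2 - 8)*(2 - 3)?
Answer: 0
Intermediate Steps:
b = 6 (b = -6*(-1) = 6)
(0*1)*b = (0*1)*6 = 0*6 = 0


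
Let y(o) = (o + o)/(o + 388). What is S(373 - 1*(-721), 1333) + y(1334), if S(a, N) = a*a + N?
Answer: 1031624843/861 ≈ 1.1982e+6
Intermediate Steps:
S(a, N) = N + a² (S(a, N) = a² + N = N + a²)
y(o) = 2*o/(388 + o) (y(o) = (2*o)/(388 + o) = 2*o/(388 + o))
S(373 - 1*(-721), 1333) + y(1334) = (1333 + (373 - 1*(-721))²) + 2*1334/(388 + 1334) = (1333 + (373 + 721)²) + 2*1334/1722 = (1333 + 1094²) + 2*1334*(1/1722) = (1333 + 1196836) + 1334/861 = 1198169 + 1334/861 = 1031624843/861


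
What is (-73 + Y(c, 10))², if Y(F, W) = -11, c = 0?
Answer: 7056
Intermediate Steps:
(-73 + Y(c, 10))² = (-73 - 11)² = (-84)² = 7056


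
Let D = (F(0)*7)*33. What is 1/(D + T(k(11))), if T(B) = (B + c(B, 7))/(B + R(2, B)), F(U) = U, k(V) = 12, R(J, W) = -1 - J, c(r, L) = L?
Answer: 9/19 ≈ 0.47368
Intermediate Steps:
T(B) = (7 + B)/(-3 + B) (T(B) = (B + 7)/(B + (-1 - 1*2)) = (7 + B)/(B + (-1 - 2)) = (7 + B)/(B - 3) = (7 + B)/(-3 + B))
D = 0 (D = (0*7)*33 = 0*33 = 0)
1/(D + T(k(11))) = 1/(0 + (7 + 12)/(-3 + 12)) = 1/(0 + 19/9) = 1/(19/9) = 9/19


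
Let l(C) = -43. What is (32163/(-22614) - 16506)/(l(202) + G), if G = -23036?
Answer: 124432949/173969502 ≈ 0.71526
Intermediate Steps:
(32163/(-22614) - 16506)/(l(202) + G) = (32163/(-22614) - 16506)/(-43 - 23036) = (32163*(-1/22614) - 16506)/(-23079) = (-10721/7538 - 16506)*(-1/23079) = -124432949/7538*(-1/23079) = 124432949/173969502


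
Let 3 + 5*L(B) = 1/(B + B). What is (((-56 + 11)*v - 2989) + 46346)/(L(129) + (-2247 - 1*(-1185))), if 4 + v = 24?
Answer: -54769530/1370753 ≈ -39.956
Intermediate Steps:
v = 20 (v = -4 + 24 = 20)
L(B) = -⅗ + 1/(10*B) (L(B) = -⅗ + 1/(5*(B + B)) = -⅗ + 1/(5*((2*B))) = -⅗ + (1/(2*B))/5 = -⅗ + 1/(10*B))
(((-56 + 11)*v - 2989) + 46346)/(L(129) + (-2247 - 1*(-1185))) = (((-56 + 11)*20 - 2989) + 46346)/((⅒)*(1 - 6*129)/129 + (-2247 - 1*(-1185))) = ((-45*20 - 2989) + 46346)/((⅒)*(1/129)*(1 - 774) + (-2247 + 1185)) = ((-900 - 2989) + 46346)/((⅒)*(1/129)*(-773) - 1062) = (-3889 + 46346)/(-773/1290 - 1062) = 42457/(-1370753/1290) = 42457*(-1290/1370753) = -54769530/1370753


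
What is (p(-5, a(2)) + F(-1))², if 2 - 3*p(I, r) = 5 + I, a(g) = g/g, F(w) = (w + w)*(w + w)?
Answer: 196/9 ≈ 21.778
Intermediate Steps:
F(w) = 4*w² (F(w) = (2*w)*(2*w) = 4*w²)
a(g) = 1
p(I, r) = -1 - I/3 (p(I, r) = ⅔ - (5 + I)/3 = ⅔ + (-5/3 - I/3) = -1 - I/3)
(p(-5, a(2)) + F(-1))² = ((-1 - ⅓*(-5)) + 4*(-1)²)² = ((-1 + 5/3) + 4*1)² = (⅔ + 4)² = (14/3)² = 196/9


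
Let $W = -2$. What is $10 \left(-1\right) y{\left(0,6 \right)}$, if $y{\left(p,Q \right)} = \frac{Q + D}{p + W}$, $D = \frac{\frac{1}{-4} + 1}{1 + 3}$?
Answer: $\frac{495}{16} \approx 30.938$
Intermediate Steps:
$D = \frac{3}{16}$ ($D = \frac{- \frac{1}{4} + 1}{4} = \frac{3}{4} \cdot \frac{1}{4} = \frac{3}{16} \approx 0.1875$)
$y{\left(p,Q \right)} = \frac{\frac{3}{16} + Q}{-2 + p}$ ($y{\left(p,Q \right)} = \frac{Q + \frac{3}{16}}{p - 2} = \frac{\frac{3}{16} + Q}{-2 + p}$)
$10 \left(-1\right) y{\left(0,6 \right)} = 10 \left(-1\right) \frac{\frac{3}{16} + 6}{-2 + 0} = - 10 \frac{1}{-2} \cdot \frac{99}{16} = - 10 \left(\left(- \frac{1}{2}\right) \frac{99}{16}\right) = \left(-10\right) \left(- \frac{99}{32}\right) = \frac{495}{16}$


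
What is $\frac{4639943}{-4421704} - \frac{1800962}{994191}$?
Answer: $- \frac{1796615778623}{628002617352} \approx -2.8608$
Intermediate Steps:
$\frac{4639943}{-4421704} - \frac{1800962}{994191} = 4639943 \left(- \frac{1}{4421704}\right) - \frac{1800962}{994191} = - \frac{662849}{631672} - \frac{1800962}{994191} = - \frac{1796615778623}{628002617352}$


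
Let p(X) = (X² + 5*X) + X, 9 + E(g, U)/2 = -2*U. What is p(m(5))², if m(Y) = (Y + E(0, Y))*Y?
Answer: 688275225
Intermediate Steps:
E(g, U) = -18 - 4*U (E(g, U) = -18 + 2*(-2*U) = -18 - 4*U)
m(Y) = Y*(-18 - 3*Y) (m(Y) = (Y + (-18 - 4*Y))*Y = (-18 - 3*Y)*Y = Y*(-18 - 3*Y))
p(X) = X² + 6*X
p(m(5))² = ((-3*5*(6 + 5))*(6 - 3*5*(6 + 5)))² = ((-3*5*11)*(6 - 3*5*11))² = (-165*(6 - 165))² = (-165*(-159))² = 26235² = 688275225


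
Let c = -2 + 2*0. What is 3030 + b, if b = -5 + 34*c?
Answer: 2957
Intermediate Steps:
c = -2 (c = -2 + 0 = -2)
b = -73 (b = -5 + 34*(-2) = -5 - 68 = -73)
3030 + b = 3030 - 73 = 2957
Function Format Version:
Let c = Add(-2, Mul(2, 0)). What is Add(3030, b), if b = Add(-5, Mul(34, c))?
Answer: 2957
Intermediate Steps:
c = -2 (c = Add(-2, 0) = -2)
b = -73 (b = Add(-5, Mul(34, -2)) = Add(-5, -68) = -73)
Add(3030, b) = Add(3030, -73) = 2957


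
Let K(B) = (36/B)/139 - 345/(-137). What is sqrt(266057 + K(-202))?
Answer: 2*sqrt(246055053669448055)/1923343 ≈ 515.81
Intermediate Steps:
K(B) = 345/137 + 36/(139*B) (K(B) = (36/B)*(1/139) - 345*(-1/137) = 36/(139*B) + 345/137 = 345/137 + 36/(139*B))
sqrt(266057 + K(-202)) = sqrt(266057 + (3/19043)*(1644 + 15985*(-202))/(-202)) = sqrt(266057 + (3/19043)*(-1/202)*(1644 - 3228970)) = sqrt(266057 + (3/19043)*(-1/202)*(-3227326)) = sqrt(266057 + 4840989/1923343) = sqrt(511723709540/1923343) = 2*sqrt(246055053669448055)/1923343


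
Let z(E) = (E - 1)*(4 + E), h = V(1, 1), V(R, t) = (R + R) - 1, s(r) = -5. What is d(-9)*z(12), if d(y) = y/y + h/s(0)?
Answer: 704/5 ≈ 140.80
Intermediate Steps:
V(R, t) = -1 + 2*R (V(R, t) = 2*R - 1 = -1 + 2*R)
h = 1 (h = -1 + 2*1 = -1 + 2 = 1)
z(E) = (-1 + E)*(4 + E)
d(y) = ⅘ (d(y) = y/y + 1/(-5) = 1 + 1*(-⅕) = 1 - ⅕ = ⅘)
d(-9)*z(12) = 4*(-4 + 12² + 3*12)/5 = 4*(-4 + 144 + 36)/5 = (⅘)*176 = 704/5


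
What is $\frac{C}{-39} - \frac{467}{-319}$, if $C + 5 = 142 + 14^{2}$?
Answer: $- \frac{29338}{4147} \approx -7.0745$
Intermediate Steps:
$C = 333$ ($C = -5 + \left(142 + 14^{2}\right) = -5 + \left(142 + 196\right) = -5 + 338 = 333$)
$\frac{C}{-39} - \frac{467}{-319} = \frac{333}{-39} - \frac{467}{-319} = 333 \left(- \frac{1}{39}\right) - - \frac{467}{319} = - \frac{111}{13} + \frac{467}{319} = - \frac{29338}{4147}$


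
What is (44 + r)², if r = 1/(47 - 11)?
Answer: 2512225/1296 ≈ 1938.4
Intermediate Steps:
r = 1/36 ≈ 0.027778
(44 + r)² = (44 + 1/36)² = (1585/36)² = 2512225/1296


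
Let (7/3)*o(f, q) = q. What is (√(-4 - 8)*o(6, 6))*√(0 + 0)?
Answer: 0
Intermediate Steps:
o(f, q) = 3*q/7
(√(-4 - 8)*o(6, 6))*√(0 + 0) = (√(-4 - 8)*((3/7)*6))*√(0 + 0) = (√(-12)*(18/7))*√0 = ((2*I*√3)*(18/7))*0 = (36*I*√3/7)*0 = 0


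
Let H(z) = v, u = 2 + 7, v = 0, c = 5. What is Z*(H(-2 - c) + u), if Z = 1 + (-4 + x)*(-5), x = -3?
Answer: 324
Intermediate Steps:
Z = 36 (Z = 1 + (-4 - 3)*(-5) = 1 - 7*(-5) = 1 + 35 = 36)
u = 9
H(z) = 0
Z*(H(-2 - c) + u) = 36*(0 + 9) = 36*9 = 324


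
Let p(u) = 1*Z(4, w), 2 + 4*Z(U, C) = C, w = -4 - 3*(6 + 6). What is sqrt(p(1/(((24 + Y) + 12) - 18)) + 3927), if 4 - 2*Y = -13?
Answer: sqrt(15666)/2 ≈ 62.582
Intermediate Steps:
Y = 17/2 (Y = 2 - 1/2*(-13) = 2 + 13/2 = 17/2 ≈ 8.5000)
w = -40 (w = -4 - 3*12 = -4 - 36 = -40)
Z(U, C) = -1/2 + C/4
p(u) = -21/2 (p(u) = 1*(-1/2 + (1/4)*(-40)) = 1*(-1/2 - 10) = 1*(-21/2) = -21/2)
sqrt(p(1/(((24 + Y) + 12) - 18)) + 3927) = sqrt(-21/2 + 3927) = sqrt(7833/2) = sqrt(15666)/2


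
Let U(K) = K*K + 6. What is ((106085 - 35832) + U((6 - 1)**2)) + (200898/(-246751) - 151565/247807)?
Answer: 4334230187794387/61146625057 ≈ 70883.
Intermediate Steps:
U(K) = 6 + K**2 (U(K) = K**2 + 6 = 6 + K**2)
((106085 - 35832) + U((6 - 1)**2)) + (200898/(-246751) - 151565/247807) = ((106085 - 35832) + (6 + ((6 - 1)**2)**2)) + (200898/(-246751) - 151565/247807) = (70253 + (6 + (5**2)**2)) + (200898*(-1/246751) - 151565*1/247807) = (70253 + (6 + 25**2)) + (-200898/246751 - 151565/247807) = (70253 + (6 + 625)) - 87182746001/61146625057 = (70253 + 631) - 87182746001/61146625057 = 70884 - 87182746001/61146625057 = 4334230187794387/61146625057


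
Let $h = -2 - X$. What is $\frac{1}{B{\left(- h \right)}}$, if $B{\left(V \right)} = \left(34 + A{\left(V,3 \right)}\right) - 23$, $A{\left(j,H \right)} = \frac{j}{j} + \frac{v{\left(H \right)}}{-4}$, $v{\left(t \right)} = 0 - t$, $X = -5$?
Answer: $\frac{4}{51} \approx 0.078431$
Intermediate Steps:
$v{\left(t \right)} = - t$
$h = 3$ ($h = -2 - -5 = -2 + 5 = 3$)
$A{\left(j,H \right)} = 1 + \frac{H}{4}$ ($A{\left(j,H \right)} = \frac{j}{j} + \frac{\left(-1\right) H}{-4} = 1 + - H \left(- \frac{1}{4}\right) = 1 + \frac{H}{4}$)
$B{\left(V \right)} = \frac{51}{4}$ ($B{\left(V \right)} = \left(34 + \left(1 + \frac{1}{4} \cdot 3\right)\right) - 23 = \left(34 + \left(1 + \frac{3}{4}\right)\right) - 23 = \left(34 + \frac{7}{4}\right) - 23 = \frac{143}{4} - 23 = \frac{51}{4}$)
$\frac{1}{B{\left(- h \right)}} = \frac{1}{\frac{51}{4}} = \frac{4}{51}$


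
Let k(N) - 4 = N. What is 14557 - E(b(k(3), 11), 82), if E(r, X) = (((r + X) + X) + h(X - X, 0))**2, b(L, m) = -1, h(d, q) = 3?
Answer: -12999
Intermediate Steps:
k(N) = 4 + N
E(r, X) = (3 + r + 2*X)**2 (E(r, X) = (((r + X) + X) + 3)**2 = (((X + r) + X) + 3)**2 = ((r + 2*X) + 3)**2 = (3 + r + 2*X)**2)
14557 - E(b(k(3), 11), 82) = 14557 - (3 - 1 + 2*82)**2 = 14557 - (3 - 1 + 164)**2 = 14557 - 1*166**2 = 14557 - 1*27556 = 14557 - 27556 = -12999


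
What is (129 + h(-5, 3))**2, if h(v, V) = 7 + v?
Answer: 17161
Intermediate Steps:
(129 + h(-5, 3))**2 = (129 + (7 - 5))**2 = (129 + 2)**2 = 131**2 = 17161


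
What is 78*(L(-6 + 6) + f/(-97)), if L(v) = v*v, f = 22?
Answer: -1716/97 ≈ -17.691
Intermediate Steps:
L(v) = v**2
78*(L(-6 + 6) + f/(-97)) = 78*((-6 + 6)**2 + 22/(-97)) = 78*(0**2 + 22*(-1/97)) = 78*(0 - 22/97) = 78*(-22/97) = -1716/97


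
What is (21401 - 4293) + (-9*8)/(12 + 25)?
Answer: 632924/37 ≈ 17106.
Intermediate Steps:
(21401 - 4293) + (-9*8)/(12 + 25) = 17108 - 72/37 = 632924/37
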